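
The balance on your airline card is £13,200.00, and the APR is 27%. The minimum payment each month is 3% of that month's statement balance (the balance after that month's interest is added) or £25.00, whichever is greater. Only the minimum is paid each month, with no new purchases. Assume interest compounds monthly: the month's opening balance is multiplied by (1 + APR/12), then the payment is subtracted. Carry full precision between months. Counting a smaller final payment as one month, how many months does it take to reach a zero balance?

Monthly rate r = 27%/12 = 2.25% = 0.0225.
While 3% of the post-interest balance exceeds £25.00, each month B ← (B·(1+r))·(1 − 0.03), i.e. B shrinks by the factor (1+r)·0.97 = 0.99182.
This holds for months 1–340. Entering month 341 the balance is £810.01; 3% of the post-interest balance is now below £25.00, so the flat £25.00 minimum applies from here.
From month 341 a fixed £25.00 at rate r clears £810.01 in 59 more payments. Total: 340 + 59 = 399 months.

399 months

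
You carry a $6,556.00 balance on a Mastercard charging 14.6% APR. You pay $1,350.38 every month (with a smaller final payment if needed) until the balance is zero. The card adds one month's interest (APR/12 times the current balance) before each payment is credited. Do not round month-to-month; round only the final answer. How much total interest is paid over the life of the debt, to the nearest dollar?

$243

Monthly rate r = 14.6%/12 = 1.21667% = 0.0121667.
Payoff takes n = ⌈−ln(1 − rB₀/P)/ln(1+r)⌉ = ⌈5.035⌉ = 6 payments; the last is $47.00.
Total paid = 5·$1,350.38 + $47.00 = $6,798.90.
Total interest = total paid − principal = $6,798.90 − $6,556.00 = $242.90.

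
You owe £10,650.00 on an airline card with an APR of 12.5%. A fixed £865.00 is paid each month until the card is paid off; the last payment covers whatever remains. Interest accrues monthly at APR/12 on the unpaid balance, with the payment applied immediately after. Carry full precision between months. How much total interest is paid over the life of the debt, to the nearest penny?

Monthly rate r = 12.5%/12 = 1.04167% = 0.0104167.
Payoff takes n = ⌈−ln(1 − rB₀/P)/ln(1+r)⌉ = ⌈13.245⌉ = 14 payments; the last is £212.68.
Total paid = 13·£865.00 + £212.68 = £11,457.68.
Total interest = total paid − principal = £11,457.68 − £10,650.00 = £807.68.

£807.68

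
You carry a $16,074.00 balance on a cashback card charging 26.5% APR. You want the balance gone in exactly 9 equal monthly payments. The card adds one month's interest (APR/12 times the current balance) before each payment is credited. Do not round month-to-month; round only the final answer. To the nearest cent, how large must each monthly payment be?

Monthly rate r = 26.5%/12 = 2.20833% = 0.0220833.
Level-payment amortization: P = B₀·r / (1 − (1+r)^(−n)) = 16074.00·0.0220833 / (1 − 1.02208^(−9)).
Denominator 1 − (1+r)^(−9) = 0.178470351.
P = 354.967 / 0.178470351 ≈ 1988.94.

$1,988.94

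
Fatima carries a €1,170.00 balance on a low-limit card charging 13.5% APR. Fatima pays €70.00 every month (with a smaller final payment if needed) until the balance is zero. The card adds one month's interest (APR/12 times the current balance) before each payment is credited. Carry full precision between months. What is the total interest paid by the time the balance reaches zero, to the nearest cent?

€133.45

Monthly rate r = 13.5%/12 = 1.125% = 0.01125.
Payoff takes n = ⌈−ln(1 − rB₀/P)/ln(1+r)⌉ = ⌈18.619⌉ = 19 payments; the last is €43.45.
Total paid = 18·€70.00 + €43.45 = €1,303.45.
Total interest = total paid − principal = €1,303.45 − €1,170.00 = €133.45.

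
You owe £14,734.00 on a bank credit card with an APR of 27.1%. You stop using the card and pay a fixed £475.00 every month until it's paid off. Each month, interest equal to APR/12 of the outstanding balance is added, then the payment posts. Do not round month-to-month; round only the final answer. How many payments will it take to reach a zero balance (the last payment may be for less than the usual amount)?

Monthly rate r = 27.1%/12 = 2.25833% = 0.0225833.
Recurrence: B ← B·(1+r) − £475.00.
Month 1: interest £332.74; balance after payment £14,591.74.
Month 2: interest £329.53; balance after payment £14,446.27.
Closed form: n = −ln(1 − rB₀/P)/ln(1+r) = −ln(0.29949)/ln(1.02258) ≈ 53.989, so the balance reaches zero during payment 54.

54 payments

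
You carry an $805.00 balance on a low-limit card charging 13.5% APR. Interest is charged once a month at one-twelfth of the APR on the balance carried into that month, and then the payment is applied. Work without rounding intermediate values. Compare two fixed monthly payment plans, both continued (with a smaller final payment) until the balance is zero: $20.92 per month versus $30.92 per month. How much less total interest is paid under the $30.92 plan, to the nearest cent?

Monthly rate r = 13.5%/12 = 1.125% = 0.01125.
At $20.92/mo: n = ⌈−ln(1 − rB₀/P)/ln(1+r)⌉ = 51 payments (last $14.72); total interest = total paid − $805.00 = $255.72.
At $30.92/mo: 31 payments (last $30.29); total interest $152.89.
Interest saved = $255.72 − $152.89 = $102.83.

$102.83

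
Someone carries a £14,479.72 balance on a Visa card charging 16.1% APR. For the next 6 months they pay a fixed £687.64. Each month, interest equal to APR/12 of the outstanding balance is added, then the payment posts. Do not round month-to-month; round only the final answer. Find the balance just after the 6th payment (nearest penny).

£11,418.41

Monthly rate r = 16.1%/12 = 1.34167% = 0.0134167.
Each month: B ← B·(1+r) − £687.64.
Month 1: interest £194.27; balance after payment £13,986.35.
Month 2: interest £187.65; balance after payment £13,486.36.
Month 3: interest £180.94; balance after payment £12,979.66.
Month 4: interest £174.14; balance after payment £12,466.17.
Month 5: interest £167.25; balance after payment £11,945.78.
Month 6: interest £160.27; balance after payment £11,418.41.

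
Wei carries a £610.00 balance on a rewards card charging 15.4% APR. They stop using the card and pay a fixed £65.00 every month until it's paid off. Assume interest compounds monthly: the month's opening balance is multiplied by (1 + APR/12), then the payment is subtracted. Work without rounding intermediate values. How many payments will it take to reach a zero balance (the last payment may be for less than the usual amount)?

Monthly rate r = 15.4%/12 = 1.28333% = 0.0128333.
Recurrence: B ← B·(1+r) − £65.00.
Month 1: interest £7.83; balance after payment £552.83.
Month 2: interest £7.09; balance after payment £494.92.
Closed form: n = −ln(1 − rB₀/P)/ln(1+r) = −ln(0.87956)/ln(1.01283) ≈ 10.064, so the balance reaches zero during payment 11.

11 months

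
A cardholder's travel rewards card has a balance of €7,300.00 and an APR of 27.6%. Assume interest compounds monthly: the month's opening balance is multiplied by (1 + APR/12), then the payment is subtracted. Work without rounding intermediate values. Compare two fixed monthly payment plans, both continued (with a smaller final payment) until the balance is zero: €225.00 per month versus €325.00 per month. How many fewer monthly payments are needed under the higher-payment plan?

Monthly rate r = 27.6%/12 = 2.3% = 0.023.
At €225.00/mo: n = ⌈−ln(1 − rB₀/P)/ln(1+r)⌉ = 61 payments (last €69.08); total interest = total paid − €7,300.00 = €6,269.08.
At €325.00/mo: 32 payments (last €314.81); total interest €3,089.81.
Payments saved = 61 − 32 = 29.

29 fewer payments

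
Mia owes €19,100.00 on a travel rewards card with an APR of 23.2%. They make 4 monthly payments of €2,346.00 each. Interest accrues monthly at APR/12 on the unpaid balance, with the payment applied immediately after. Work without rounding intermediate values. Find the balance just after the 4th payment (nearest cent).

Monthly rate r = 23.2%/12 = 1.93333% = 0.0193333.
Each month: B ← B·(1+r) − €2,346.00.
Month 1: interest €369.27; balance after payment €17,123.27.
Month 2: interest €331.05; balance after payment €15,108.32.
Month 3: interest €292.09; balance after payment €13,054.41.
Month 4: interest €252.39; balance after payment €10,960.80.

€10,960.80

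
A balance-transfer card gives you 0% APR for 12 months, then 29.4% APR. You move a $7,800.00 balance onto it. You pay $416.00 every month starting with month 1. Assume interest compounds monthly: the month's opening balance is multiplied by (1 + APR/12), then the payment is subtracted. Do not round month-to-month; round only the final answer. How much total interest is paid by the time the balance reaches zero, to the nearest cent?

$300.15

Promo months 1–12 at r₀ = 0%/12 = 0; months 13+ at r₁ = 29.4%/12 = 0.0245.
After month 12 (no interest yet): B = $7,800.00 − 12·$416.00 = $2,808.00.
Then at r₁ with $416.00/mo: n₂ = −ln(1 − r₁·B/P)/ln(1+r₁) ≈ 7.47 → 8 more payments.
Total paid = 19·$416.00 + $196.15 = $8,100.15; interest = $8,100.15 − $7,800.00 = $300.15.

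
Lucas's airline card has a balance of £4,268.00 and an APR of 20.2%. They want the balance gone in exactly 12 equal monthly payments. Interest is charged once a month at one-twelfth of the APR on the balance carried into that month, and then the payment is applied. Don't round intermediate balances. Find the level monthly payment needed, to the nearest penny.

Monthly rate r = 20.2%/12 = 1.68333% = 0.0168333.
Level-payment amortization: P = B₀·r / (1 − (1+r)^(−n)) = 4268.00·0.0168333 / (1 − 1.01683^(−12)).
Denominator 1 − (1+r)^(−12) = 0.181530115.
P = 71.8447 / 0.181530115 ≈ 395.77.

£395.77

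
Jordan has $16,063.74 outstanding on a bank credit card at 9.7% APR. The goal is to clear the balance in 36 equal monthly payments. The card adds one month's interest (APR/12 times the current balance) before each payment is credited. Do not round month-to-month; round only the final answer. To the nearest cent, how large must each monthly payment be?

$516.07

Monthly rate r = 9.7%/12 = 0.808333% = 0.00808333.
Level-payment amortization: P = B₀·r / (1 − (1+r)^(−n)) = 16063.74·0.00808333 / (1 − 1.00808^(−36)).
Denominator 1 − (1+r)^(−36) = 0.251609348.
P = 129.849 / 0.251609348 ≈ 516.07.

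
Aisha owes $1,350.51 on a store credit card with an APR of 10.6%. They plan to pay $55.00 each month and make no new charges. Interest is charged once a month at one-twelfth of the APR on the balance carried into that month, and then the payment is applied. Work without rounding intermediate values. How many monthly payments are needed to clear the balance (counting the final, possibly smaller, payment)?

28 months

Monthly rate r = 10.6%/12 = 0.883333% = 0.00883333.
Recurrence: B ← B·(1+r) − $55.00.
Month 1: interest $11.93; balance after payment $1,307.44.
Month 2: interest $11.55; balance after payment $1,263.99.
Closed form: n = −ln(1 − rB₀/P)/ln(1+r) = −ln(0.7831)/ln(1.00883) ≈ 27.801, so the balance reaches zero during payment 28.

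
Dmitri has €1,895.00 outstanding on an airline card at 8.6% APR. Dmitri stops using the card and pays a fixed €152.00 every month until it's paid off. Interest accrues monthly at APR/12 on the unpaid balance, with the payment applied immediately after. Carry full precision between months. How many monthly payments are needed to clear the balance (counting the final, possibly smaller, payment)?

14 payments

Monthly rate r = 8.6%/12 = 0.716667% = 0.00716667.
Recurrence: B ← B·(1+r) − €152.00.
Month 1: interest €13.58; balance after payment €1,756.58.
Month 2: interest €12.59; balance after payment €1,617.17.
Closed form: n = −ln(1 − rB₀/P)/ln(1+r) = −ln(0.91065)/ln(1.00717) ≈ 13.106, so the balance reaches zero during payment 14.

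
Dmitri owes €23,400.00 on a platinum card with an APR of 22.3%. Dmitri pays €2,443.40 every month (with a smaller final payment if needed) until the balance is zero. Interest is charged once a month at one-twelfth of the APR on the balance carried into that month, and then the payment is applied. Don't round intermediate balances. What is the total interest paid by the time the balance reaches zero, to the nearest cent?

Monthly rate r = 22.3%/12 = 1.85833% = 0.0185833.
Payoff takes n = ⌈−ln(1 − rB₀/P)/ln(1+r)⌉ = ⌈10.644⌉ = 11 payments; the last is €1,577.63.
Total paid = 10·€2,443.40 + €1,577.63 = €26,011.63.
Total interest = total paid − principal = €26,011.63 − €23,400.00 = €2,611.63.

€2,611.63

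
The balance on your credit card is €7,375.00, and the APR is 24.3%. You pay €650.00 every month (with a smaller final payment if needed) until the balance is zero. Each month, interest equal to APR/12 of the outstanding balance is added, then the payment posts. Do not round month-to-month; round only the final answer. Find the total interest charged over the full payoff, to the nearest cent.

€1,089.16

Monthly rate r = 24.3%/12 = 2.025% = 0.02025.
Payoff takes n = ⌈−ln(1 − rB₀/P)/ln(1+r)⌉ = ⌈13.022⌉ = 14 payments; the last is €14.16.
Total paid = 13·€650.00 + €14.16 = €8,464.16.
Total interest = total paid − principal = €8,464.16 − €7,375.00 = €1,089.16.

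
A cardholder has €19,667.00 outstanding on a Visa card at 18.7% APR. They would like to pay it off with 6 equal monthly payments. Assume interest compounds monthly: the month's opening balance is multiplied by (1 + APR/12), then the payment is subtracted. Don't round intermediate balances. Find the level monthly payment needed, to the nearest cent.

Monthly rate r = 18.7%/12 = 1.55833% = 0.0155833.
Level-payment amortization: P = B₀·r / (1 − (1+r)^(−n)) = 19667.00·0.0155833 / (1 − 1.01558^(−6)).
Denominator 1 − (1+r)^(−6) = 0.0886050675.
P = 306.477 / 0.0886050675 ≈ 3458.92.

€3,458.92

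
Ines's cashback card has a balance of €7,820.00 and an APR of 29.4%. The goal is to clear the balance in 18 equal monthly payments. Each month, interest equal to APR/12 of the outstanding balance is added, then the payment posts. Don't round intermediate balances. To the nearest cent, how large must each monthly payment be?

€542.47

Monthly rate r = 29.4%/12 = 2.45% = 0.0245.
Level-payment amortization: P = B₀·r / (1 − (1+r)^(−n)) = 7820.00·0.0245 / (1 − 1.0245^(−18)).
Denominator 1 − (1+r)^(−18) = 0.353178167.
P = 191.59 / 0.353178167 ≈ 542.47.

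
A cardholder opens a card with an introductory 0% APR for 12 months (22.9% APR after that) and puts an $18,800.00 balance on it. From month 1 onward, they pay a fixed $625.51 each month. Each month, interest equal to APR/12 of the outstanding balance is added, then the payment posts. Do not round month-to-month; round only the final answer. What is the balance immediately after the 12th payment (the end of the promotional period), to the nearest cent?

$11,293.88

Promo months 1–12 at r₀ = 0%/12 = 0; months 13+ at r₁ = 22.9%/12 = 0.0190833.
After month 12 (no interest yet): B = $18,800.00 − 12·$625.51 = $11,293.88.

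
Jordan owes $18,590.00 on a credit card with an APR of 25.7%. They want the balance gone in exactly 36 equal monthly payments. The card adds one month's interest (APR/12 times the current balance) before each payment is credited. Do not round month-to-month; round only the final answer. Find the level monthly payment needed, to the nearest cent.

Monthly rate r = 25.7%/12 = 2.14167% = 0.0214167.
Level-payment amortization: P = B₀·r / (1 − (1+r)^(−n)) = 18590.00·0.0214167 / (1 − 1.02142^(−36)).
Denominator 1 − (1+r)^(−36) = 0.533669138.
P = 398.136 / 0.533669138 ≈ 746.03.

$746.03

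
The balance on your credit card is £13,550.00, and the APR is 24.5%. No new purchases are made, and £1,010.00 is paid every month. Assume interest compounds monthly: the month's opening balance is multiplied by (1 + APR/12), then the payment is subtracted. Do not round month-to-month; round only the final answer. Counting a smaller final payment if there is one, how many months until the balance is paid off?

Monthly rate r = 24.5%/12 = 2.04167% = 0.0204167.
Recurrence: B ← B·(1+r) − £1,010.00.
Month 1: interest £276.65; balance after payment £12,816.65.
Month 2: interest £261.67; balance after payment £12,068.32.
Closed form: n = −ln(1 − rB₀/P)/ln(1+r) = −ln(0.72609)/ln(1.02042) ≈ 15.837, so the balance reaches zero during payment 16.

16 payments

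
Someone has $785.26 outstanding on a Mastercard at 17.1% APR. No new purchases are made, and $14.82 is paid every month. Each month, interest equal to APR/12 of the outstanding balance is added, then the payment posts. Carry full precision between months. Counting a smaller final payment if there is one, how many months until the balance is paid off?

Monthly rate r = 17.1%/12 = 1.425% = 0.01425.
Recurrence: B ← B·(1+r) − $14.82.
Month 1: interest $11.19; balance after payment $781.63.
Month 2: interest $11.14; balance after payment $777.95.
Closed form: n = −ln(1 − rB₀/P)/ln(1+r) = −ln(0.24494)/ln(1.01425) ≈ 99.420, so the balance reaches zero during payment 100.

100 payments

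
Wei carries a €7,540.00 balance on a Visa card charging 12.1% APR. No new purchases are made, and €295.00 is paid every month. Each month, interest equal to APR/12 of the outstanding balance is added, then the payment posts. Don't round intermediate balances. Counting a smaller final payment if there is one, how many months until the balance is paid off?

30 months

Monthly rate r = 12.1%/12 = 1.00833% = 0.0100833.
Recurrence: B ← B·(1+r) − €295.00.
Month 1: interest €76.03; balance after payment €7,321.03.
Month 2: interest €73.82; balance after payment €7,099.85.
Closed form: n = −ln(1 − rB₀/P)/ln(1+r) = −ln(0.74228)/ln(1.01008) ≈ 29.706, so the balance reaches zero during payment 30.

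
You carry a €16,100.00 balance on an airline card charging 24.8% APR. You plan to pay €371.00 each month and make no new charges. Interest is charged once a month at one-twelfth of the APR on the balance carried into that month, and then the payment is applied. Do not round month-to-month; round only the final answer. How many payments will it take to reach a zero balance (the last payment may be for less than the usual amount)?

112 months

Monthly rate r = 24.8%/12 = 2.06667% = 0.0206667.
Recurrence: B ← B·(1+r) − €371.00.
Month 1: interest €332.73; balance after payment €16,061.73.
Month 2: interest €331.94; balance after payment €16,022.68.
Closed form: n = −ln(1 − rB₀/P)/ln(1+r) = −ln(0.10314)/ln(1.02067) ≈ 111.049, so the balance reaches zero during payment 112.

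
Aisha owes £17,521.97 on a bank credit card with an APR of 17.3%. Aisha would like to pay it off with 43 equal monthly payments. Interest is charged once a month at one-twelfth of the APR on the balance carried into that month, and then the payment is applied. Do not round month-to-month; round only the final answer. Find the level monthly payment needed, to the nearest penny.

£549.60

Monthly rate r = 17.3%/12 = 1.44167% = 0.0144167.
Level-payment amortization: P = B₀·r / (1 − (1+r)^(−n)) = 17521.97·0.0144167 / (1 − 1.01442^(−43)).
Denominator 1 − (1+r)^(−43) = 0.459624272.
P = 252.608 / 0.459624272 ≈ 549.60.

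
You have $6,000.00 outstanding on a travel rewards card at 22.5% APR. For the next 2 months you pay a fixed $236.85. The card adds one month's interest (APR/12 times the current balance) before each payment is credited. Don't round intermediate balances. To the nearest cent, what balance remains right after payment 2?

Monthly rate r = 22.5%/12 = 1.875% = 0.01875.
Each month: B ← B·(1+r) − $236.85.
Month 1: interest $112.50; balance after payment $5,875.65.
Month 2: interest $110.17; balance after payment $5,748.97.

$5,748.97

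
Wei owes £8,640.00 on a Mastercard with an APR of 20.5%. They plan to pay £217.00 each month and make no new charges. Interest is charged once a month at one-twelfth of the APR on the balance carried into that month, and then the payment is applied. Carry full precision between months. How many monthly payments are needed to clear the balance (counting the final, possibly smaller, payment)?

68 payments

Monthly rate r = 20.5%/12 = 1.70833% = 0.0170833.
Recurrence: B ← B·(1+r) − £217.00.
Month 1: interest £147.60; balance after payment £8,570.60.
Month 2: interest £146.41; balance after payment £8,500.01.
Closed form: n = −ln(1 − rB₀/P)/ln(1+r) = −ln(0.31982)/ln(1.01708) ≈ 67.301, so the balance reaches zero during payment 68.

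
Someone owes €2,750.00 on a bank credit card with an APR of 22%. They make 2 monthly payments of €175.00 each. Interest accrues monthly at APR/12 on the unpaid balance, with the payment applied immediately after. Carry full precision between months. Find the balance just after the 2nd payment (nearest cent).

€2,498.55

Monthly rate r = 22%/12 = 1.83333% = 0.0183333.
Each month: B ← B·(1+r) − €175.00.
Month 1: interest €50.42; balance after payment €2,625.42.
Month 2: interest €48.13; balance after payment €2,498.55.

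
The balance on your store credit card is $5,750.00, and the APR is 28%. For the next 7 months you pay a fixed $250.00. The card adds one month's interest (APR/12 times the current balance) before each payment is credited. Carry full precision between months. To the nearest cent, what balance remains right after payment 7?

Monthly rate r = 28%/12 = 2.33333% = 0.0233333.
Each month: B ← B·(1+r) − $250.00.
Month 1: interest $134.17; balance after payment $5,634.17.
Month 2: interest $131.46; balance after payment $5,515.63.
Month 3: interest $128.70; balance after payment $5,394.33.
Month 4: interest $125.87; balance after payment $5,270.20.
Month 5: interest $122.97; balance after payment $5,143.17.
Month 6: interest $120.01; balance after payment $5,013.17.
Month 7: interest $116.97; balance after payment $4,880.15.

$4,880.15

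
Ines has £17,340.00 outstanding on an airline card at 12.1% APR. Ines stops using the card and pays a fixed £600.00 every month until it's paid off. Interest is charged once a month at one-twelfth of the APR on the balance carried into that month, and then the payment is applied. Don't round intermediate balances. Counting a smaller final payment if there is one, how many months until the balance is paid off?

35 months

Monthly rate r = 12.1%/12 = 1.00833% = 0.0100833.
Recurrence: B ← B·(1+r) − £600.00.
Month 1: interest £174.84; balance after payment £16,914.85.
Month 2: interest £170.56; balance after payment £16,485.40.
Closed form: n = −ln(1 − rB₀/P)/ln(1+r) = −ln(0.70859)/ln(1.01008) ≈ 34.335, so the balance reaches zero during payment 35.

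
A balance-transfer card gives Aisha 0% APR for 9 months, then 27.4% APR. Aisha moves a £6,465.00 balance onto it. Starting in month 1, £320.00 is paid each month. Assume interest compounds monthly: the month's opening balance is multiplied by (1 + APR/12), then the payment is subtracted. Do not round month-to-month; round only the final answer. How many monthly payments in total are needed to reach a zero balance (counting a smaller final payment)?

23 months

Promo months 1–9 at r₀ = 0%/12 = 0; months 10+ at r₁ = 27.4%/12 = 0.0228333.
After month 9 (no interest yet): B = £6,465.00 − 9·£320.00 = £3,585.00.
Then at r₁ with £320.00/mo: n₂ = −ln(1 − r₁·B/P)/ln(1+r₁) ≈ 13.09 → 14 more payments.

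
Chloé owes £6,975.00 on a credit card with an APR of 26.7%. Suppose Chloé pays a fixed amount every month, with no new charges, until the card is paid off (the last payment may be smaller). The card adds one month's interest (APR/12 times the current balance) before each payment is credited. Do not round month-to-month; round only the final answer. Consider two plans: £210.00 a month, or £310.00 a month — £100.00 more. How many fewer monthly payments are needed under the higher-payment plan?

30 fewer payments

Monthly rate r = 26.7%/12 = 2.225% = 0.02225.
At £210.00/mo: n = ⌈−ln(1 − rB₀/P)/ln(1+r)⌉ = 62 payments (last £8.99); total interest = total paid − £6,975.00 = £5,843.99.
At £310.00/mo: 32 payments (last £172.84); total interest £2,807.84.
Payments saved = 62 − 32 = 30.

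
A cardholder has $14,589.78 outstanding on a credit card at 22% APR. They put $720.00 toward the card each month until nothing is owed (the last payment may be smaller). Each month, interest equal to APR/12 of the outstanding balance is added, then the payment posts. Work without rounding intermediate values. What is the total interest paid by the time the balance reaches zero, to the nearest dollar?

Monthly rate r = 22%/12 = 1.83333% = 0.0183333.
Payoff takes n = ⌈−ln(1 − rB₀/P)/ln(1+r)⌉ = ⌈25.563⌉ = 26 payments; the last is $407.24.
Total paid = 25·$720.00 + $407.24 = $18,407.24.
Total interest = total paid − principal = $18,407.24 − $14,589.78 = $3,817.46.

$3,817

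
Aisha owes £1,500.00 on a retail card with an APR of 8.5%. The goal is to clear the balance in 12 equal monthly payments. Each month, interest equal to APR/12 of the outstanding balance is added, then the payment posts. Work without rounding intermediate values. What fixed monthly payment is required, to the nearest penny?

£130.83

Monthly rate r = 8.5%/12 = 0.708333% = 0.00708333.
Level-payment amortization: P = B₀·r / (1 − (1+r)^(−n)) = 1500.00·0.00708333 / (1 − 1.00708^(−12)).
Denominator 1 − (1+r)^(−12) = 0.0812124627.
P = 10.625 / 0.0812124627 ≈ 130.83.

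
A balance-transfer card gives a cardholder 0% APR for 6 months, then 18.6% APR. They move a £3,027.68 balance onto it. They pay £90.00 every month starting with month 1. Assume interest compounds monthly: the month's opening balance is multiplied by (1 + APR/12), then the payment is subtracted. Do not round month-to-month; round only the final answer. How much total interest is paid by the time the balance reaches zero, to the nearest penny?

Promo months 1–6 at r₀ = 0%/12 = 0; months 7+ at r₁ = 18.6%/12 = 0.0155.
After month 6 (no interest yet): B = £3,027.68 − 6·£90.00 = £2,487.68.
Then at r₁ with £90.00/mo: n₂ = −ln(1 − r₁·B/P)/ln(1+r₁) ≈ 36.37 → 37 more payments.
Total paid = 42·£90.00 + £33.25 = £3,813.25; interest = £3,813.25 − £3,027.68 = £785.57.

£785.57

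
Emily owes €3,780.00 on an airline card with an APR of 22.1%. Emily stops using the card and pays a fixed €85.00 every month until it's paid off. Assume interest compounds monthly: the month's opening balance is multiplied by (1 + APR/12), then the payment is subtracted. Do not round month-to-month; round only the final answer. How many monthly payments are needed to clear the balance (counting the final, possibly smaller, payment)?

94 payments

Monthly rate r = 22.1%/12 = 1.84167% = 0.0184167.
Recurrence: B ← B·(1+r) − €85.00.
Month 1: interest €69.62; balance after payment €3,764.61.
Month 2: interest €69.33; balance after payment €3,748.95.
Closed form: n = −ln(1 − rB₀/P)/ln(1+r) = −ln(0.181)/ln(1.01842) ≈ 93.662, so the balance reaches zero during payment 94.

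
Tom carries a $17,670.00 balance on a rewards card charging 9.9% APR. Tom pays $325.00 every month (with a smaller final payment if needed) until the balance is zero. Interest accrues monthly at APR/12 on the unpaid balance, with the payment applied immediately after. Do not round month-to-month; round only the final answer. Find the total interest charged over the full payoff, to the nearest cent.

Monthly rate r = 9.9%/12 = 0.825% = 0.00825.
Payoff takes n = ⌈−ln(1 − rB₀/P)/ln(1+r)⌉ = ⌈72.442⌉ = 73 payments; the last is $144.08.
Total paid = 72·$325.00 + $144.08 = $23,544.08.
Total interest = total paid − principal = $23,544.08 − $17,670.00 = $5,874.08.

$5,874.08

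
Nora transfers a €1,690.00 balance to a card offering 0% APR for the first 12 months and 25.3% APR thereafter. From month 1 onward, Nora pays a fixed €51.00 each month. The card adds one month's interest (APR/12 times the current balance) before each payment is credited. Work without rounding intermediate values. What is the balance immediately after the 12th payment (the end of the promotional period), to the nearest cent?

€1,078.00

Promo months 1–12 at r₀ = 0%/12 = 0; months 13+ at r₁ = 25.3%/12 = 0.0210833.
After month 12 (no interest yet): B = €1,690.00 − 12·€51.00 = €1,078.00.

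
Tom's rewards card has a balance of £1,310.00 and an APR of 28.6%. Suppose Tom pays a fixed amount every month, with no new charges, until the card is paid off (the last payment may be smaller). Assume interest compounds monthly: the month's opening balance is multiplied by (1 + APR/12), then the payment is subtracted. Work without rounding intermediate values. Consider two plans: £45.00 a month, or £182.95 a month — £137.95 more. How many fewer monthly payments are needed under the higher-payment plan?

43 fewer payments

Monthly rate r = 28.6%/12 = 2.38333% = 0.0238333.
At £45.00/mo: n = ⌈−ln(1 − rB₀/P)/ln(1+r)⌉ = 51 payments (last £11.33); total interest = total paid − £1,310.00 = £951.33.
At £182.95/mo: 8 payments (last £172.90); total interest £143.55.
Payments saved = 51 − 8 = 43.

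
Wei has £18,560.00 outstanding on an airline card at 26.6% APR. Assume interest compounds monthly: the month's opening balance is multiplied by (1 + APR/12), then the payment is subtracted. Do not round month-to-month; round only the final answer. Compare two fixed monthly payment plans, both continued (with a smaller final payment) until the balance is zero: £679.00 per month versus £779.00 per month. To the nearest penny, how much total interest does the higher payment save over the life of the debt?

Monthly rate r = 26.6%/12 = 2.21667% = 0.0221667.
At £679.00/mo: n = ⌈−ln(1 − rB₀/P)/ln(1+r)⌉ = 43 payments (last £322.28); total interest = total paid − £18,560.00 = £10,280.28.
At £779.00/mo: 35 payments (last £201.21); total interest £8,127.21.
Interest saved = £10,280.28 − £8,127.21 = £2,153.07.

£2,153.07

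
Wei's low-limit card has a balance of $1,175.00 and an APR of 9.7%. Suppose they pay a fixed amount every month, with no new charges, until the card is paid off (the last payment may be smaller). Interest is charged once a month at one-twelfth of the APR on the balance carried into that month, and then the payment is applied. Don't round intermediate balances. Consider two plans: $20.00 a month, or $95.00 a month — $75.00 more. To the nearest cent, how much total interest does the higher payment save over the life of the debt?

Monthly rate r = 9.7%/12 = 0.808333% = 0.00808333.
At $20.00/mo: n = ⌈−ln(1 − rB₀/P)/ln(1+r)⌉ = 81 payments (last $0.23); total interest = total paid − $1,175.00 = $425.23.
At $95.00/mo: 14 payments (last $8.00); total interest $68.00.
Interest saved = $425.23 − $68.00 = $357.23.

$357.23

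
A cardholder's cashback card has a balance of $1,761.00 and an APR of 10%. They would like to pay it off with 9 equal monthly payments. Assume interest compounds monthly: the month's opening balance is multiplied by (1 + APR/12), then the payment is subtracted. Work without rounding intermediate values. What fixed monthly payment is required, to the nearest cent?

$203.91

Monthly rate r = 10%/12 = 0.833333% = 0.00833333.
Level-payment amortization: P = B₀·r / (1 − (1+r)^(−n)) = 1761.00·0.00833333 / (1 − 1.00833^(−9)).
Denominator 1 − (1+r)^(−9) = 0.0719681497.
P = 14.675 / 0.0719681497 ≈ 203.91.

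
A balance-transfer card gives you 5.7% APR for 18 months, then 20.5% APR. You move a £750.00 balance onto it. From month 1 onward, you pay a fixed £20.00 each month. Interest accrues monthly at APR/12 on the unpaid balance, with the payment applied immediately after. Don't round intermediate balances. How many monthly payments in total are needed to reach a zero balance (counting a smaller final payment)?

46 payments

Promo months 1–18 at r₀ = 5.7%/12 = 0.00475; months 19+ at r₁ = 20.5%/12 = 0.0170833.
After month 18: iterate B ← B·(1+r₀) − £20.00 for 18 months → £441.87.
Then at r₁ with £20.00/mo: n₂ = −ln(1 − r₁·B/P)/ln(1+r₁) ≈ 27.98 → 28 more payments.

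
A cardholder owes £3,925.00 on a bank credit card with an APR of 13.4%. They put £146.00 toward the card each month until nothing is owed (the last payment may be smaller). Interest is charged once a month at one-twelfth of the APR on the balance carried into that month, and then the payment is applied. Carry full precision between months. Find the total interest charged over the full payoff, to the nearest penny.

Monthly rate r = 13.4%/12 = 1.11667% = 0.0111667.
Payoff takes n = ⌈−ln(1 − rB₀/P)/ln(1+r)⌉ = ⌈32.145⌉ = 33 payments; the last is £21.23.
Total paid = 32·£146.00 + £21.23 = £4,693.23.
Total interest = total paid − principal = £4,693.23 − £3,925.00 = £768.23.

£768.23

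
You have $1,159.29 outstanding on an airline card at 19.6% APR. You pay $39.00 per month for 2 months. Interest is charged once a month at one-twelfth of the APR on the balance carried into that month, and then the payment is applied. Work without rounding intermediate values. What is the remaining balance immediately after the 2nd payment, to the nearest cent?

Monthly rate r = 19.6%/12 = 1.63333% = 0.0163333.
Each month: B ← B·(1+r) − $39.00.
Month 1: interest $18.94; balance after payment $1,139.23.
Month 2: interest $18.61; balance after payment $1,118.83.

$1,118.83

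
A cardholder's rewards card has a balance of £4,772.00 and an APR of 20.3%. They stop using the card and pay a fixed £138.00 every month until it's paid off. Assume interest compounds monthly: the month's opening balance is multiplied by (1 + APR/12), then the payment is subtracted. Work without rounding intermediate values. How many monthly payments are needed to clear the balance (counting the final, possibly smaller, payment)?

Monthly rate r = 20.3%/12 = 1.69167% = 0.0169167.
Recurrence: B ← B·(1+r) − £138.00.
Month 1: interest £80.73; balance after payment £4,714.73.
Month 2: interest £79.76; balance after payment £4,656.48.
Closed form: n = −ln(1 − rB₀/P)/ln(1+r) = −ln(0.41503)/ln(1.01692) ≈ 52.423, so the balance reaches zero during payment 53.

53 months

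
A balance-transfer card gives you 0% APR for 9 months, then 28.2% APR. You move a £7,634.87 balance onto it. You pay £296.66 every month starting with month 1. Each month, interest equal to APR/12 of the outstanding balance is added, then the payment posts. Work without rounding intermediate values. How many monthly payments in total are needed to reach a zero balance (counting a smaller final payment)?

Promo months 1–9 at r₀ = 0%/12 = 0; months 10+ at r₁ = 28.2%/12 = 0.0235.
After month 9 (no interest yet): B = £7,634.87 − 9·£296.66 = £4,964.93.
Then at r₁ with £296.66/mo: n₂ = −ln(1 − r₁·B/P)/ln(1+r₁) ≈ 21.51 → 22 more payments.

31 months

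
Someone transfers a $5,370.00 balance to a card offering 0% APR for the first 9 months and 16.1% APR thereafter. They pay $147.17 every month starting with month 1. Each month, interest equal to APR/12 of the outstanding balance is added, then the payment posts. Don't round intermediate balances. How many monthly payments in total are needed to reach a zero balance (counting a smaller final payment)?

44 payments

Promo months 1–9 at r₀ = 0%/12 = 0; months 10+ at r₁ = 16.1%/12 = 0.0134167.
After month 9 (no interest yet): B = $5,370.00 − 9·$147.17 = $4,045.47.
Then at r₁ with $147.17/mo: n₂ = −ln(1 − r₁·B/P)/ln(1+r₁) ≈ 34.53 → 35 more payments.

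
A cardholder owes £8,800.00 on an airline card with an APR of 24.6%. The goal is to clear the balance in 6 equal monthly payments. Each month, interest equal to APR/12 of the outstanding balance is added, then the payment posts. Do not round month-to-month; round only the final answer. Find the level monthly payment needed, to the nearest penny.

Monthly rate r = 24.6%/12 = 2.05% = 0.0205.
Level-payment amortization: P = B₀·r / (1 − (1+r)^(−n)) = 8800.00·0.0205 / (1 − 1.0205^(−6)).
Denominator 1 − (1+r)^(−6) = 0.114635823.
P = 180.4 / 0.114635823 ≈ 1573.68.

£1,573.68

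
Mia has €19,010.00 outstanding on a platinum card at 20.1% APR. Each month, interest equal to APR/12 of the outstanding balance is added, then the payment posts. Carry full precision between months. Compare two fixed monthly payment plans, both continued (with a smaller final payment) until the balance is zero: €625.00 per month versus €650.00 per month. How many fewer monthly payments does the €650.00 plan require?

2 fewer payments

Monthly rate r = 20.1%/12 = 1.675% = 0.01675.
At €625.00/mo: n = ⌈−ln(1 − rB₀/P)/ln(1+r)⌉ = 43 payments (last €549.56); total interest = total paid − €19,010.00 = €7,789.56.
At €650.00/mo: 41 payments (last €339.63); total interest €7,329.63.
Payments saved = 43 − 41 = 2.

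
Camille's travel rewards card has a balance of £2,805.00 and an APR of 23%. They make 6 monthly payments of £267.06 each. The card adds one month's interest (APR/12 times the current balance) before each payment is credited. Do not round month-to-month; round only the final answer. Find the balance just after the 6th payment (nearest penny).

£1,462.30

Monthly rate r = 23%/12 = 1.91667% = 0.0191667.
Each month: B ← B·(1+r) − £267.06.
Month 1: interest £53.76; balance after payment £2,591.70.
Month 2: interest £49.67; balance after payment £2,374.32.
Month 3: interest £45.51; balance after payment £2,152.76.
Month 4: interest £41.26; balance after payment £1,926.97.
Month 5: interest £36.93; balance after payment £1,696.84.
Month 6: interest £32.52; balance after payment £1,462.30.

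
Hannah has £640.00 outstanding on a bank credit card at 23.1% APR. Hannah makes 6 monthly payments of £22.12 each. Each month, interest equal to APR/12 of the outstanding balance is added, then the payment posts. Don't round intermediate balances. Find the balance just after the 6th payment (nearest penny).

Monthly rate r = 23.1%/12 = 1.925% = 0.01925.
Each month: B ← B·(1+r) − £22.12.
Month 1: interest £12.32; balance after payment £630.20.
Month 2: interest £12.13; balance after payment £620.21.
Month 3: interest £11.94; balance after payment £610.03.
Month 4: interest £11.74; balance after payment £599.65.
Month 5: interest £11.54; balance after payment £589.08.
Month 6: interest £11.34; balance after payment £578.30.

£578.30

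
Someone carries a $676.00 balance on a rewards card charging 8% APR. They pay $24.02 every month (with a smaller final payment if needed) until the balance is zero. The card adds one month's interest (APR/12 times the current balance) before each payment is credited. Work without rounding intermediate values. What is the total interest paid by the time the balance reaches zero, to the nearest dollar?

Monthly rate r = 8%/12 = 0.666667% = 0.00666667.
Payoff takes n = ⌈−ln(1 − rB₀/P)/ln(1+r)⌉ = ⌈31.272⌉ = 32 payments; the last is $6.55.
Total paid = 31·$24.02 + $6.55 = $751.17.
Total interest = total paid − principal = $751.17 − $676.00 = $75.17.

$75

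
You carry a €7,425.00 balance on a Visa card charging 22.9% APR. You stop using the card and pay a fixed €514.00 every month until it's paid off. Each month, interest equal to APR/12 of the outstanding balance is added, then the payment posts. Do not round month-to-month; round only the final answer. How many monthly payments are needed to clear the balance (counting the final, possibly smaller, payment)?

18 months

Monthly rate r = 22.9%/12 = 1.90833% = 0.0190833.
Recurrence: B ← B·(1+r) − €514.00.
Month 1: interest €141.69; balance after payment €7,052.69.
Month 2: interest €134.59; balance after payment €6,673.28.
Closed form: n = −ln(1 − rB₀/P)/ln(1+r) = −ln(0.72433)/ln(1.01908) ≈ 17.061, so the balance reaches zero during payment 18.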